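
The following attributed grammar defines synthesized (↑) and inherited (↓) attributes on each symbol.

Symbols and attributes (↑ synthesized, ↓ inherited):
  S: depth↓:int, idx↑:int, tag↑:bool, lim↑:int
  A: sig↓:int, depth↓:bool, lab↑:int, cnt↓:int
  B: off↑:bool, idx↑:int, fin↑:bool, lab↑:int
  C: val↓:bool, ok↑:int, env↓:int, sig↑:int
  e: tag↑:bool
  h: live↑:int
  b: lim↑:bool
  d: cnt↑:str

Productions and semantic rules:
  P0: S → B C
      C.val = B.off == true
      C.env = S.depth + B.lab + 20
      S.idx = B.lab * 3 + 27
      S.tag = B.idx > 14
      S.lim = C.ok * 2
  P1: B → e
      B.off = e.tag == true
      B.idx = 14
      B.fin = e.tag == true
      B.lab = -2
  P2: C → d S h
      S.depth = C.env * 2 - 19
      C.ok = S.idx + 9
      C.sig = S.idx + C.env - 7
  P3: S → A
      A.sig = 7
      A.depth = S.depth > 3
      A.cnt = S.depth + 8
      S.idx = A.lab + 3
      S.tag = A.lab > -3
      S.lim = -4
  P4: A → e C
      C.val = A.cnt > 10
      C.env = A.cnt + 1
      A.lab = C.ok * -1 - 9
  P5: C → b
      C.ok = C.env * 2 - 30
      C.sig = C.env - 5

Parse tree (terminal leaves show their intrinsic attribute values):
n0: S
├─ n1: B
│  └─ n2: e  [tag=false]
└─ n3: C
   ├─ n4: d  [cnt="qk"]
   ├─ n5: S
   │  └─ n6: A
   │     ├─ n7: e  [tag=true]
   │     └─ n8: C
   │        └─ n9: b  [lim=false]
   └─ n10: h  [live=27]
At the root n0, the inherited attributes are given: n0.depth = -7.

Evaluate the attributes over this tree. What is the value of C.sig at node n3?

4

1. n0.depth = -7  [given at root]
2. n2.tag = false  [terminal]
3. n1.off = false  [e.tag == true]
4. n1.idx = 14  [14]
5. n1.fin = false  [e.tag == true]
6. n1.lab = -2  [-2]
7. n3.val = false  [B.off == true]
8. n3.env = 11  [S.depth + B.lab + 20]
9. n4.cnt = "qk"  [terminal]
10. n5.depth = 3  [C.env * 2 - 19]
11. n6.sig = 7  [7]
12. n6.depth = false  [S.depth > 3]
13. n6.cnt = 11  [S.depth + 8]
14. n7.tag = true  [terminal]
15. n8.val = true  [A.cnt > 10]
16. n8.env = 12  [A.cnt + 1]
17. n9.lim = false  [terminal]
18. n8.ok = -6  [C.env * 2 - 30]
19. n8.sig = 7  [C.env - 5]
20. n6.lab = -3  [C.ok * -1 - 9]
21. n5.idx = 0  [A.lab + 3]
22. n5.tag = false  [A.lab > -3]
23. n5.lim = -4  [-4]
24. n10.live = 27  [terminal]
25. n3.ok = 9  [S.idx + 9]
26. n3.sig = 4  [S.idx + C.env - 7]
27. n0.idx = 21  [B.lab * 3 + 27]
28. n0.tag = false  [B.idx > 14]
29. n0.lim = 18  [C.ok * 2]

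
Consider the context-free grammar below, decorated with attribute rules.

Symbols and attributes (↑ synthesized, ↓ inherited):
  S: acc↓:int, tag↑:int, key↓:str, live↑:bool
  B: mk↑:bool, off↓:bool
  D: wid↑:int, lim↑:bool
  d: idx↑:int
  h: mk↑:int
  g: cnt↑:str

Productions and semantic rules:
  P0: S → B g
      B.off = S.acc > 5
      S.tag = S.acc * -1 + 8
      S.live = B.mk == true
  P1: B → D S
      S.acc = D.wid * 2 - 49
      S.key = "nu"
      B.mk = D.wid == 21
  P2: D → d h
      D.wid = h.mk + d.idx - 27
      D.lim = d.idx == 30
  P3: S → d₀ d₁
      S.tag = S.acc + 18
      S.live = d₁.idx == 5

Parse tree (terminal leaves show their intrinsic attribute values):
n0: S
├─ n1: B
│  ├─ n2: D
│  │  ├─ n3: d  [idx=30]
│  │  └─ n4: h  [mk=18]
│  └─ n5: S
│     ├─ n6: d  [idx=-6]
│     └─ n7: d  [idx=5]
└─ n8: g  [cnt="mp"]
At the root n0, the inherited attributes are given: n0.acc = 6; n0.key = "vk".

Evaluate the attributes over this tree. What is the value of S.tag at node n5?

11

1. n0.acc = 6  [given at root]
2. n0.key = "vk"  [given at root]
3. n1.off = true  [S.acc > 5]
4. n3.idx = 30  [terminal]
5. n4.mk = 18  [terminal]
6. n2.wid = 21  [h.mk + d.idx - 27]
7. n2.lim = true  [d.idx == 30]
8. n5.acc = -7  [D.wid * 2 - 49]
9. n5.key = "nu"  ["nu"]
10. n6.idx = -6  [terminal]
11. n7.idx = 5  [terminal]
12. n5.tag = 11  [S.acc + 18]
13. n5.live = true  [d₁.idx == 5]
14. n1.mk = true  [D.wid == 21]
15. n8.cnt = "mp"  [terminal]
16. n0.tag = 2  [S.acc * -1 + 8]
17. n0.live = true  [B.mk == true]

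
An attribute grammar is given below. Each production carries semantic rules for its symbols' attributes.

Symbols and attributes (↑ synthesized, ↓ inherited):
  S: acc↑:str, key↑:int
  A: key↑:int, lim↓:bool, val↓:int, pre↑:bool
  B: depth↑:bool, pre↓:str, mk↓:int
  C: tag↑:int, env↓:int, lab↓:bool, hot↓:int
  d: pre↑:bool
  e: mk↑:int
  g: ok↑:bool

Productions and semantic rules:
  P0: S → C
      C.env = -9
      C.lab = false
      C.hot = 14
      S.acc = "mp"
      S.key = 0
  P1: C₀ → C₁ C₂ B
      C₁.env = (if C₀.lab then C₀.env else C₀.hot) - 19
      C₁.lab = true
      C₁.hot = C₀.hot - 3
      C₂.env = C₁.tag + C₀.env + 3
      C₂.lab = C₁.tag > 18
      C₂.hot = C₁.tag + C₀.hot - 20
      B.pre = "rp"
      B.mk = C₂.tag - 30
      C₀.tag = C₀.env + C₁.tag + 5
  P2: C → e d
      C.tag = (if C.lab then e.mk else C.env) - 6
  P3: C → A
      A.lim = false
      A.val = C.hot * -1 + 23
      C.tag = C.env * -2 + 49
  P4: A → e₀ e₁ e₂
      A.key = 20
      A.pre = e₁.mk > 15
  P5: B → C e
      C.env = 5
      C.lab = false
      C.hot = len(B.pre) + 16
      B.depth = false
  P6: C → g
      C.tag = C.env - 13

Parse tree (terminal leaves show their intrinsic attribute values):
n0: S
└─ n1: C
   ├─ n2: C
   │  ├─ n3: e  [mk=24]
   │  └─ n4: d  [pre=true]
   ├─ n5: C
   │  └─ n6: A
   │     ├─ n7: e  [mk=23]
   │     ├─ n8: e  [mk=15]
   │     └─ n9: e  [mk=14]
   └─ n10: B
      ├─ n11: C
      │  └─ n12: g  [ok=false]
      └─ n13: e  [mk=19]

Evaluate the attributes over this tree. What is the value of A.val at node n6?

11

1. n1.env = -9  [-9]
2. n1.lab = false  [false]
3. n1.hot = 14  [14]
4. n2.env = -5  [(if C₀.lab then C₀.env else C₀.hot) - 19]
5. n2.lab = true  [true]
6. n2.hot = 11  [C₀.hot - 3]
7. n3.mk = 24  [terminal]
8. n4.pre = true  [terminal]
9. n2.tag = 18  [(if C.lab then e.mk else C.env) - 6]
10. n5.env = 12  [C₁.tag + C₀.env + 3]
11. n5.lab = false  [C₁.tag > 18]
12. n5.hot = 12  [C₁.tag + C₀.hot - 20]
13. n6.lim = false  [false]
14. n6.val = 11  [C.hot * -1 + 23]
15. n7.mk = 23  [terminal]
16. n8.mk = 15  [terminal]
17. n9.mk = 14  [terminal]
18. n6.key = 20  [20]
19. n6.pre = false  [e₁.mk > 15]
20. n5.tag = 25  [C.env * -2 + 49]
21. n10.pre = "rp"  ["rp"]
22. n10.mk = -5  [C₂.tag - 30]
23. n11.env = 5  [5]
24. n11.lab = false  [false]
25. n11.hot = 18  [len(B.pre) + 16]
26. n12.ok = false  [terminal]
27. n11.tag = -8  [C.env - 13]
28. n13.mk = 19  [terminal]
29. n10.depth = false  [false]
30. n1.tag = 14  [C₀.env + C₁.tag + 5]
31. n0.acc = "mp"  ["mp"]
32. n0.key = 0  [0]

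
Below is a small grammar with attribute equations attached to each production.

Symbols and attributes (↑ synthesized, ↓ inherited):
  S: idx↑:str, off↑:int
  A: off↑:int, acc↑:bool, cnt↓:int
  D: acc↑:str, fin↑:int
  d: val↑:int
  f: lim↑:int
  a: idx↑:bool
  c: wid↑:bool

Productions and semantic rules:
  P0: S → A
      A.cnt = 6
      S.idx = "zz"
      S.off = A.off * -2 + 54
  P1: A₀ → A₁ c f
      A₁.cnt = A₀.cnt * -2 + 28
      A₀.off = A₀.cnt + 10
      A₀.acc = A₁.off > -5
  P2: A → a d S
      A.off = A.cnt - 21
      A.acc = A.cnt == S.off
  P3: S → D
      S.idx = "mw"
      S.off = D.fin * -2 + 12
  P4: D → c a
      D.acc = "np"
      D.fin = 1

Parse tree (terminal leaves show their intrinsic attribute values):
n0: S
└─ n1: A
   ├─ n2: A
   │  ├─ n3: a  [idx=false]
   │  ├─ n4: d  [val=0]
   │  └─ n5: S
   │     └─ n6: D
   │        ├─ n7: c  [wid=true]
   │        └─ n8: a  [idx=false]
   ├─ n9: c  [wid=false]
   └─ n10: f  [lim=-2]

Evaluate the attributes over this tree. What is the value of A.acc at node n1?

false

1. n1.cnt = 6  [6]
2. n2.cnt = 16  [A₀.cnt * -2 + 28]
3. n3.idx = false  [terminal]
4. n4.val = 0  [terminal]
5. n7.wid = true  [terminal]
6. n8.idx = false  [terminal]
7. n6.acc = "np"  ["np"]
8. n6.fin = 1  [1]
9. n5.idx = "mw"  ["mw"]
10. n5.off = 10  [D.fin * -2 + 12]
11. n2.off = -5  [A.cnt - 21]
12. n2.acc = false  [A.cnt == S.off]
13. n9.wid = false  [terminal]
14. n10.lim = -2  [terminal]
15. n1.off = 16  [A₀.cnt + 10]
16. n1.acc = false  [A₁.off > -5]
17. n0.idx = "zz"  ["zz"]
18. n0.off = 22  [A.off * -2 + 54]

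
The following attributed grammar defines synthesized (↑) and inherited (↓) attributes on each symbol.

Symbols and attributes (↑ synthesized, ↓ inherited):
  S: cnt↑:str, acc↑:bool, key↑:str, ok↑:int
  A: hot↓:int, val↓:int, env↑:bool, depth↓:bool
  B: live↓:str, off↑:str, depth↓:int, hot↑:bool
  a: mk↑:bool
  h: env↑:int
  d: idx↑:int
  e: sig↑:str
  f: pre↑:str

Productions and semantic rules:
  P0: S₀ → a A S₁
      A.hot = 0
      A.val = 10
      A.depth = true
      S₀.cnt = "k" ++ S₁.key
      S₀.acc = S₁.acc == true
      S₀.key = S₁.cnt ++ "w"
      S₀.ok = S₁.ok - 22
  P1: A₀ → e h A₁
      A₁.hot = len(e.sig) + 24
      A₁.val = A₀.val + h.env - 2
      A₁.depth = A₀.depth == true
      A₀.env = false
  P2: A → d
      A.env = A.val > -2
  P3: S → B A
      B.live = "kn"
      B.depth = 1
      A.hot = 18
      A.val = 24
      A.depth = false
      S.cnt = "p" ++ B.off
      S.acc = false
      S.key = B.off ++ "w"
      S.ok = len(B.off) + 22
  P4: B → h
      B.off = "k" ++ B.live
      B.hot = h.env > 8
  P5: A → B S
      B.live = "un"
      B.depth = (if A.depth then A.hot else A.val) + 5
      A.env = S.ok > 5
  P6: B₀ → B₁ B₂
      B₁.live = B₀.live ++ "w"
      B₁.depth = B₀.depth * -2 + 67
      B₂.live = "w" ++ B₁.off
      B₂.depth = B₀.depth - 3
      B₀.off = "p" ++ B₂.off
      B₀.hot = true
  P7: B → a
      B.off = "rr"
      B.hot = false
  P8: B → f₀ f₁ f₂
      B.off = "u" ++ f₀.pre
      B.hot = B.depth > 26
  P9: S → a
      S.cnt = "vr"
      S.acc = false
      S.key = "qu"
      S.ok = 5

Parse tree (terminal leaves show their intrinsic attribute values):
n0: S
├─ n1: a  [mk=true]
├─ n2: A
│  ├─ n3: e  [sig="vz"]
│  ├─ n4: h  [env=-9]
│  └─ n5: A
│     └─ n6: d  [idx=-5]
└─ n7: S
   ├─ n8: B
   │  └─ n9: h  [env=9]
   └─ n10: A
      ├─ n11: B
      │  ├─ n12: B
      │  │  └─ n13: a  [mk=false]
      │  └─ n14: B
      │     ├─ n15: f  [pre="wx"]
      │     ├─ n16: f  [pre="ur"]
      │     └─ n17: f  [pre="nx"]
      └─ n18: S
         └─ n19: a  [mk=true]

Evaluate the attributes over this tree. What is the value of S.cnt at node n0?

"kkknw"

1. n1.mk = true  [terminal]
2. n2.hot = 0  [0]
3. n2.val = 10  [10]
4. n2.depth = true  [true]
5. n3.sig = "vz"  [terminal]
6. n4.env = -9  [terminal]
7. n5.hot = 26  [len(e.sig) + 24]
8. n5.val = -1  [A₀.val + h.env - 2]
9. n5.depth = true  [A₀.depth == true]
10. n6.idx = -5  [terminal]
11. n5.env = true  [A.val > -2]
12. n2.env = false  [false]
13. n8.live = "kn"  ["kn"]
14. n8.depth = 1  [1]
15. n9.env = 9  [terminal]
16. n8.off = "kkn"  ["k" ++ B.live]
17. n8.hot = true  [h.env > 8]
18. n10.hot = 18  [18]
19. n10.val = 24  [24]
20. n10.depth = false  [false]
21. n11.live = "un"  ["un"]
22. n11.depth = 29  [(if A.depth then A.hot else A.val) + 5]
23. n12.live = "unw"  [B₀.live ++ "w"]
24. n12.depth = 9  [B₀.depth * -2 + 67]
25. n13.mk = false  [terminal]
26. n12.off = "rr"  ["rr"]
27. n12.hot = false  [false]
28. n14.live = "wrr"  ["w" ++ B₁.off]
29. n14.depth = 26  [B₀.depth - 3]
30. n15.pre = "wx"  [terminal]
31. n16.pre = "ur"  [terminal]
32. n17.pre = "nx"  [terminal]
33. n14.off = "uwx"  ["u" ++ f₀.pre]
34. n14.hot = false  [B.depth > 26]
35. n11.off = "puwx"  ["p" ++ B₂.off]
36. n11.hot = true  [true]
37. n19.mk = true  [terminal]
38. n18.cnt = "vr"  ["vr"]
39. n18.acc = false  [false]
40. n18.key = "qu"  ["qu"]
41. n18.ok = 5  [5]
42. n10.env = false  [S.ok > 5]
43. n7.cnt = "pkkn"  ["p" ++ B.off]
44. n7.acc = false  [false]
45. n7.key = "kknw"  [B.off ++ "w"]
46. n7.ok = 25  [len(B.off) + 22]
47. n0.cnt = "kkknw"  ["k" ++ S₁.key]
48. n0.acc = false  [S₁.acc == true]
49. n0.key = "pkknw"  [S₁.cnt ++ "w"]
50. n0.ok = 3  [S₁.ok - 22]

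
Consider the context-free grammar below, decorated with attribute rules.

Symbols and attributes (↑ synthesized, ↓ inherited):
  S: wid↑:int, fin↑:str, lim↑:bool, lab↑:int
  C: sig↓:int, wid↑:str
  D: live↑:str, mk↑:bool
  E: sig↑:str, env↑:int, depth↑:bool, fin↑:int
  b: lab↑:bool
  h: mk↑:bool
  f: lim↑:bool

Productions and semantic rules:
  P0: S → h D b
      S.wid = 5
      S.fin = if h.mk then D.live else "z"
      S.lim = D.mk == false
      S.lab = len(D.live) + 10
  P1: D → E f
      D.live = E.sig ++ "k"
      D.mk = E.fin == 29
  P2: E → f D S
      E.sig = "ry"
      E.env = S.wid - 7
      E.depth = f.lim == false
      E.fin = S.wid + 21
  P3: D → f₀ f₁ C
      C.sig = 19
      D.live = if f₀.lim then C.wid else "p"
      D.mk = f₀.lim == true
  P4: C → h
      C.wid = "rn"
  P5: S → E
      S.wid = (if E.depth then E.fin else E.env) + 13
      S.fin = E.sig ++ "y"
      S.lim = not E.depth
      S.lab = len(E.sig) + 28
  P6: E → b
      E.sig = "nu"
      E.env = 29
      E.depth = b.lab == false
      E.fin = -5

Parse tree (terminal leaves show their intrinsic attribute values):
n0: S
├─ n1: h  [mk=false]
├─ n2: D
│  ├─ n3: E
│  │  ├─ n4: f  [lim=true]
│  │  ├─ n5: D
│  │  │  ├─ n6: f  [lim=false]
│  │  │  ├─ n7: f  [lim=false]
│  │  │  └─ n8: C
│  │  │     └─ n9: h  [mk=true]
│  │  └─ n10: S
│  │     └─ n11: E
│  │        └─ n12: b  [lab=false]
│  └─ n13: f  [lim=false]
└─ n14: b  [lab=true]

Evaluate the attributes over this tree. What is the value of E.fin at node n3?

1. n1.mk = false  [terminal]
2. n4.lim = true  [terminal]
3. n6.lim = false  [terminal]
4. n7.lim = false  [terminal]
5. n8.sig = 19  [19]
6. n9.mk = true  [terminal]
7. n8.wid = "rn"  ["rn"]
8. n5.live = "p"  [if f₀.lim then C.wid else "p"]
9. n5.mk = false  [f₀.lim == true]
10. n12.lab = false  [terminal]
11. n11.sig = "nu"  ["nu"]
12. n11.env = 29  [29]
13. n11.depth = true  [b.lab == false]
14. n11.fin = -5  [-5]
15. n10.wid = 8  [(if E.depth then E.fin else E.env) + 13]
16. n10.fin = "nuy"  [E.sig ++ "y"]
17. n10.lim = false  [not E.depth]
18. n10.lab = 30  [len(E.sig) + 28]
19. n3.sig = "ry"  ["ry"]
20. n3.env = 1  [S.wid - 7]
21. n3.depth = false  [f.lim == false]
22. n3.fin = 29  [S.wid + 21]
23. n13.lim = false  [terminal]
24. n2.live = "ryk"  [E.sig ++ "k"]
25. n2.mk = true  [E.fin == 29]
26. n14.lab = true  [terminal]
27. n0.wid = 5  [5]
28. n0.fin = "z"  [if h.mk then D.live else "z"]
29. n0.lim = false  [D.mk == false]
30. n0.lab = 13  [len(D.live) + 10]

29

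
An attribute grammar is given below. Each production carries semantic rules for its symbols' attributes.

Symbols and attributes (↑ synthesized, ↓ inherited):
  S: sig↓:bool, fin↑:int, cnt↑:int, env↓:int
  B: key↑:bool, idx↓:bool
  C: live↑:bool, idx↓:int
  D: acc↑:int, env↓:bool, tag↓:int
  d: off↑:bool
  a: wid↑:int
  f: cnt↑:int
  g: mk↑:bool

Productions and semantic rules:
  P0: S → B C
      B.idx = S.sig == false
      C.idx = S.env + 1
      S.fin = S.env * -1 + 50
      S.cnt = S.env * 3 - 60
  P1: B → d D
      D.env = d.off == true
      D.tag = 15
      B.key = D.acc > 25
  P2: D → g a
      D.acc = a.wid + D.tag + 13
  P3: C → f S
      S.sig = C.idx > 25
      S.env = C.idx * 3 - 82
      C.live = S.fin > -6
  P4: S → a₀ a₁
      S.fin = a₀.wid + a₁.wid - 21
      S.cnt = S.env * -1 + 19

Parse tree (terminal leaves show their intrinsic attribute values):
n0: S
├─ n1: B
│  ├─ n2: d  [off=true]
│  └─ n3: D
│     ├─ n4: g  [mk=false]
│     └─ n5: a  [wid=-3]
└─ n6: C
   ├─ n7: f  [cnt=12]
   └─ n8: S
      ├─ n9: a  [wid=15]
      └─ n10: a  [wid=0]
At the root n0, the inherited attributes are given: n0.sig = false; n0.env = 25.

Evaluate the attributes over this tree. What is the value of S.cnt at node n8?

23

1. n0.sig = false  [given at root]
2. n0.env = 25  [given at root]
3. n1.idx = true  [S.sig == false]
4. n2.off = true  [terminal]
5. n3.env = true  [d.off == true]
6. n3.tag = 15  [15]
7. n4.mk = false  [terminal]
8. n5.wid = -3  [terminal]
9. n3.acc = 25  [a.wid + D.tag + 13]
10. n1.key = false  [D.acc > 25]
11. n6.idx = 26  [S.env + 1]
12. n7.cnt = 12  [terminal]
13. n8.sig = true  [C.idx > 25]
14. n8.env = -4  [C.idx * 3 - 82]
15. n9.wid = 15  [terminal]
16. n10.wid = 0  [terminal]
17. n8.fin = -6  [a₀.wid + a₁.wid - 21]
18. n8.cnt = 23  [S.env * -1 + 19]
19. n6.live = false  [S.fin > -6]
20. n0.fin = 25  [S.env * -1 + 50]
21. n0.cnt = 15  [S.env * 3 - 60]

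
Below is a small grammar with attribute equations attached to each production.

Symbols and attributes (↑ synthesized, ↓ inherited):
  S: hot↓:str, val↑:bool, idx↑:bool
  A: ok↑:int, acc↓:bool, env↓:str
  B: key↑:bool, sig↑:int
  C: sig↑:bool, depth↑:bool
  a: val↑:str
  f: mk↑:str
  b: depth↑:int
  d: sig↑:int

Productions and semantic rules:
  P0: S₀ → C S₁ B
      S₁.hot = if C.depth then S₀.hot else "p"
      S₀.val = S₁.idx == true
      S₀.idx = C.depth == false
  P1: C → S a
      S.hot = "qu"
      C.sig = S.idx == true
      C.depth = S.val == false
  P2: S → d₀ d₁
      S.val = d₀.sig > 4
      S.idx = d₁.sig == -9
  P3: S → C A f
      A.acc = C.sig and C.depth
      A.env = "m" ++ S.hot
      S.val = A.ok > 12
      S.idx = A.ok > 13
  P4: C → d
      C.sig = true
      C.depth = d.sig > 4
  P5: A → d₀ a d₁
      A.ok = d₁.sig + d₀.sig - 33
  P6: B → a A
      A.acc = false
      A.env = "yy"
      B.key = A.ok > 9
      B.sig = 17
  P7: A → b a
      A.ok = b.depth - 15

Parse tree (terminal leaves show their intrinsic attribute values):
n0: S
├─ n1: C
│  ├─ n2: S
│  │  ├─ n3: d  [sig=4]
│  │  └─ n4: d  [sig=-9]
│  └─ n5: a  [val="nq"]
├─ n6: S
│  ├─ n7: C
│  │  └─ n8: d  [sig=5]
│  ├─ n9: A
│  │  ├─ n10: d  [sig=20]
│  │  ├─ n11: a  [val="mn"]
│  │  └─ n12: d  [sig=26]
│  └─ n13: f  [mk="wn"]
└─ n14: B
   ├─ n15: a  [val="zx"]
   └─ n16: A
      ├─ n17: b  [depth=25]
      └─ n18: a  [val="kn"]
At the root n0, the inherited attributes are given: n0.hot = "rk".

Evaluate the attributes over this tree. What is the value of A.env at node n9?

1. n0.hot = "rk"  [given at root]
2. n2.hot = "qu"  ["qu"]
3. n3.sig = 4  [terminal]
4. n4.sig = -9  [terminal]
5. n2.val = false  [d₀.sig > 4]
6. n2.idx = true  [d₁.sig == -9]
7. n5.val = "nq"  [terminal]
8. n1.sig = true  [S.idx == true]
9. n1.depth = true  [S.val == false]
10. n6.hot = "rk"  [if C.depth then S₀.hot else "p"]
11. n8.sig = 5  [terminal]
12. n7.sig = true  [true]
13. n7.depth = true  [d.sig > 4]
14. n9.acc = true  [C.sig and C.depth]
15. n9.env = "mrk"  ["m" ++ S.hot]
16. n10.sig = 20  [terminal]
17. n11.val = "mn"  [terminal]
18. n12.sig = 26  [terminal]
19. n9.ok = 13  [d₁.sig + d₀.sig - 33]
20. n13.mk = "wn"  [terminal]
21. n6.val = true  [A.ok > 12]
22. n6.idx = false  [A.ok > 13]
23. n15.val = "zx"  [terminal]
24. n16.acc = false  [false]
25. n16.env = "yy"  ["yy"]
26. n17.depth = 25  [terminal]
27. n18.val = "kn"  [terminal]
28. n16.ok = 10  [b.depth - 15]
29. n14.key = true  [A.ok > 9]
30. n14.sig = 17  [17]
31. n0.val = false  [S₁.idx == true]
32. n0.idx = false  [C.depth == false]

"mrk"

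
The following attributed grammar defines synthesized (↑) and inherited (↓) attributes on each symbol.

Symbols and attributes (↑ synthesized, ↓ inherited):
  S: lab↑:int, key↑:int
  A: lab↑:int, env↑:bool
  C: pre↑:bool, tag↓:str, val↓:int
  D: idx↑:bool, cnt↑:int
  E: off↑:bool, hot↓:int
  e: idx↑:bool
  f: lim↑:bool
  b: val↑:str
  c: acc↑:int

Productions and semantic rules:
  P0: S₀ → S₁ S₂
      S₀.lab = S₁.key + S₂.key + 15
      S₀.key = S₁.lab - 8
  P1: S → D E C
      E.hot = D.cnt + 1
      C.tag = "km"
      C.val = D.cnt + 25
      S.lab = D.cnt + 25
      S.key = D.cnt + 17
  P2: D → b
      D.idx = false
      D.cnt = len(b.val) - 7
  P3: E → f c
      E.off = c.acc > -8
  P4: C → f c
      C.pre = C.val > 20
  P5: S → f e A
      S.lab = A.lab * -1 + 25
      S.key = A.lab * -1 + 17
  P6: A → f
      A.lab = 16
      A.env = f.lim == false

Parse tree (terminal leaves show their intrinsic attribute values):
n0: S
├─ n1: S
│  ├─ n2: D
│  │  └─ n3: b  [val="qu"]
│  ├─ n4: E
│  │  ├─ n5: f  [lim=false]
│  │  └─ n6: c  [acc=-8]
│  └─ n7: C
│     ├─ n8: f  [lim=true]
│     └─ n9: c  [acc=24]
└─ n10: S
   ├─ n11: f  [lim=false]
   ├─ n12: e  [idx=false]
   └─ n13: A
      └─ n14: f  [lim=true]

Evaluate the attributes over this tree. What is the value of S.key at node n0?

12

1. n3.val = "qu"  [terminal]
2. n2.idx = false  [false]
3. n2.cnt = -5  [len(b.val) - 7]
4. n4.hot = -4  [D.cnt + 1]
5. n5.lim = false  [terminal]
6. n6.acc = -8  [terminal]
7. n4.off = false  [c.acc > -8]
8. n7.tag = "km"  ["km"]
9. n7.val = 20  [D.cnt + 25]
10. n8.lim = true  [terminal]
11. n9.acc = 24  [terminal]
12. n7.pre = false  [C.val > 20]
13. n1.lab = 20  [D.cnt + 25]
14. n1.key = 12  [D.cnt + 17]
15. n11.lim = false  [terminal]
16. n12.idx = false  [terminal]
17. n14.lim = true  [terminal]
18. n13.lab = 16  [16]
19. n13.env = false  [f.lim == false]
20. n10.lab = 9  [A.lab * -1 + 25]
21. n10.key = 1  [A.lab * -1 + 17]
22. n0.lab = 28  [S₁.key + S₂.key + 15]
23. n0.key = 12  [S₁.lab - 8]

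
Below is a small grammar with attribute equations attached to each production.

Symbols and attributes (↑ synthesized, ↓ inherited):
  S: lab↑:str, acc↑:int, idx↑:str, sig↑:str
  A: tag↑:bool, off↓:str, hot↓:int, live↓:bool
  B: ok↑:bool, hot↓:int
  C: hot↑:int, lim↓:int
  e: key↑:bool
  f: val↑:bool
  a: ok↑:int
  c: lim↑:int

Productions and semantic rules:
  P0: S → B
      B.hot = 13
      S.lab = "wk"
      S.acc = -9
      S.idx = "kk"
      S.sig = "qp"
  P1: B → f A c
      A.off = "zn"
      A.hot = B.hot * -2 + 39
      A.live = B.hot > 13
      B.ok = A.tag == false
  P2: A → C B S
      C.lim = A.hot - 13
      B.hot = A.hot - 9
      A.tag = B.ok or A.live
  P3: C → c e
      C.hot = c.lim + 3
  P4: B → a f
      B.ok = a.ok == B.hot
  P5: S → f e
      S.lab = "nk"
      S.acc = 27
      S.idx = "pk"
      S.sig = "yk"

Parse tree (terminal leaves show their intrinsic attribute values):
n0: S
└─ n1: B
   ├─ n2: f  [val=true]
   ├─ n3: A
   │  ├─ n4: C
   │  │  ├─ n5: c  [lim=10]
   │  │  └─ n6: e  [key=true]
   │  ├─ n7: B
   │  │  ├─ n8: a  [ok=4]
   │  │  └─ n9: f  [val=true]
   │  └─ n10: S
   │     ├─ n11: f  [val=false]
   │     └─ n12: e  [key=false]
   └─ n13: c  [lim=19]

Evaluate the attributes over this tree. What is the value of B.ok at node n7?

true

1. n1.hot = 13  [13]
2. n2.val = true  [terminal]
3. n3.off = "zn"  ["zn"]
4. n3.hot = 13  [B.hot * -2 + 39]
5. n3.live = false  [B.hot > 13]
6. n4.lim = 0  [A.hot - 13]
7. n5.lim = 10  [terminal]
8. n6.key = true  [terminal]
9. n4.hot = 13  [c.lim + 3]
10. n7.hot = 4  [A.hot - 9]
11. n8.ok = 4  [terminal]
12. n9.val = true  [terminal]
13. n7.ok = true  [a.ok == B.hot]
14. n11.val = false  [terminal]
15. n12.key = false  [terminal]
16. n10.lab = "nk"  ["nk"]
17. n10.acc = 27  [27]
18. n10.idx = "pk"  ["pk"]
19. n10.sig = "yk"  ["yk"]
20. n3.tag = true  [B.ok or A.live]
21. n13.lim = 19  [terminal]
22. n1.ok = false  [A.tag == false]
23. n0.lab = "wk"  ["wk"]
24. n0.acc = -9  [-9]
25. n0.idx = "kk"  ["kk"]
26. n0.sig = "qp"  ["qp"]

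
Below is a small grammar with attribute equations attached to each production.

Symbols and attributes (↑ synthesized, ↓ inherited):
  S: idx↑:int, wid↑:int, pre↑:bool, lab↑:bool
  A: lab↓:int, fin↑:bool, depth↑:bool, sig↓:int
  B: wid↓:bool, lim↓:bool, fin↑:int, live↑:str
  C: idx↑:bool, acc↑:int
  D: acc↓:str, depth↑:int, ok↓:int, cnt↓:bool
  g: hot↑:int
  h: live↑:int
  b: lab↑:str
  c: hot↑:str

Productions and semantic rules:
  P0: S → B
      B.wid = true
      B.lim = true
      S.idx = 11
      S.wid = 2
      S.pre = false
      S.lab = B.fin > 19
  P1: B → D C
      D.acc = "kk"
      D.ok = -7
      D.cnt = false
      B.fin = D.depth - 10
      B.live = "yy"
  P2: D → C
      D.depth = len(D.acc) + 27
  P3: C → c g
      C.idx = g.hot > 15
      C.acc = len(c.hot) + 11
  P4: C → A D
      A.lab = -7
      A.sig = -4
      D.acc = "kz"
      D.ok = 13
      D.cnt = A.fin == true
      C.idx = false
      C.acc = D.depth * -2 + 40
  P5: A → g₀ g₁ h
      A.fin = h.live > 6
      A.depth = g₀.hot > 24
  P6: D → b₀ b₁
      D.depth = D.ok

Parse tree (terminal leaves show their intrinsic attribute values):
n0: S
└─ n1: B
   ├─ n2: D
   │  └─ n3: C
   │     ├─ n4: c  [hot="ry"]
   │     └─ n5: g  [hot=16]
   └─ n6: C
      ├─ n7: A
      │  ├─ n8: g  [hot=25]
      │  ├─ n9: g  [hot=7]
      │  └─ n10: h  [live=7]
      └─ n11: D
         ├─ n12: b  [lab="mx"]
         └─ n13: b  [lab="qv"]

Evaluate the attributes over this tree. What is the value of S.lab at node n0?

1. n1.wid = true  [true]
2. n1.lim = true  [true]
3. n2.acc = "kk"  ["kk"]
4. n2.ok = -7  [-7]
5. n2.cnt = false  [false]
6. n4.hot = "ry"  [terminal]
7. n5.hot = 16  [terminal]
8. n3.idx = true  [g.hot > 15]
9. n3.acc = 13  [len(c.hot) + 11]
10. n2.depth = 29  [len(D.acc) + 27]
11. n7.lab = -7  [-7]
12. n7.sig = -4  [-4]
13. n8.hot = 25  [terminal]
14. n9.hot = 7  [terminal]
15. n10.live = 7  [terminal]
16. n7.fin = true  [h.live > 6]
17. n7.depth = true  [g₀.hot > 24]
18. n11.acc = "kz"  ["kz"]
19. n11.ok = 13  [13]
20. n11.cnt = true  [A.fin == true]
21. n12.lab = "mx"  [terminal]
22. n13.lab = "qv"  [terminal]
23. n11.depth = 13  [D.ok]
24. n6.idx = false  [false]
25. n6.acc = 14  [D.depth * -2 + 40]
26. n1.fin = 19  [D.depth - 10]
27. n1.live = "yy"  ["yy"]
28. n0.idx = 11  [11]
29. n0.wid = 2  [2]
30. n0.pre = false  [false]
31. n0.lab = false  [B.fin > 19]

false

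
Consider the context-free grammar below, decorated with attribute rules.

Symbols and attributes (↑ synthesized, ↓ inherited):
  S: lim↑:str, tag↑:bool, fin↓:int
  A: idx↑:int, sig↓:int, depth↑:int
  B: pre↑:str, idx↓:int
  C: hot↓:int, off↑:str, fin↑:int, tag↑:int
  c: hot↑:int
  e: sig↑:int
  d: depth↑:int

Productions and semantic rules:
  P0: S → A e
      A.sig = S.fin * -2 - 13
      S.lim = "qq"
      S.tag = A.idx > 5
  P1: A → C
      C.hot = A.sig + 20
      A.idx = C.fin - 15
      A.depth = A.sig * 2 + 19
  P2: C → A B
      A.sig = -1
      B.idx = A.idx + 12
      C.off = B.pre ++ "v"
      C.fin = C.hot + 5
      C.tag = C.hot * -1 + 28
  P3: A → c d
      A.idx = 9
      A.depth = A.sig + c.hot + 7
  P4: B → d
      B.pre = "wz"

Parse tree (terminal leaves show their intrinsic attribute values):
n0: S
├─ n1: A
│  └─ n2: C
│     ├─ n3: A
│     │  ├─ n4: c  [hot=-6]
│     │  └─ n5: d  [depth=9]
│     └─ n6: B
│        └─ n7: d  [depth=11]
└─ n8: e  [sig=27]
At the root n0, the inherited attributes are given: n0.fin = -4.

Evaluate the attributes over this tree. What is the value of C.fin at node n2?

1. n0.fin = -4  [given at root]
2. n1.sig = -5  [S.fin * -2 - 13]
3. n2.hot = 15  [A.sig + 20]
4. n3.sig = -1  [-1]
5. n4.hot = -6  [terminal]
6. n5.depth = 9  [terminal]
7. n3.idx = 9  [9]
8. n3.depth = 0  [A.sig + c.hot + 7]
9. n6.idx = 21  [A.idx + 12]
10. n7.depth = 11  [terminal]
11. n6.pre = "wz"  ["wz"]
12. n2.off = "wzv"  [B.pre ++ "v"]
13. n2.fin = 20  [C.hot + 5]
14. n2.tag = 13  [C.hot * -1 + 28]
15. n1.idx = 5  [C.fin - 15]
16. n1.depth = 9  [A.sig * 2 + 19]
17. n8.sig = 27  [terminal]
18. n0.lim = "qq"  ["qq"]
19. n0.tag = false  [A.idx > 5]

20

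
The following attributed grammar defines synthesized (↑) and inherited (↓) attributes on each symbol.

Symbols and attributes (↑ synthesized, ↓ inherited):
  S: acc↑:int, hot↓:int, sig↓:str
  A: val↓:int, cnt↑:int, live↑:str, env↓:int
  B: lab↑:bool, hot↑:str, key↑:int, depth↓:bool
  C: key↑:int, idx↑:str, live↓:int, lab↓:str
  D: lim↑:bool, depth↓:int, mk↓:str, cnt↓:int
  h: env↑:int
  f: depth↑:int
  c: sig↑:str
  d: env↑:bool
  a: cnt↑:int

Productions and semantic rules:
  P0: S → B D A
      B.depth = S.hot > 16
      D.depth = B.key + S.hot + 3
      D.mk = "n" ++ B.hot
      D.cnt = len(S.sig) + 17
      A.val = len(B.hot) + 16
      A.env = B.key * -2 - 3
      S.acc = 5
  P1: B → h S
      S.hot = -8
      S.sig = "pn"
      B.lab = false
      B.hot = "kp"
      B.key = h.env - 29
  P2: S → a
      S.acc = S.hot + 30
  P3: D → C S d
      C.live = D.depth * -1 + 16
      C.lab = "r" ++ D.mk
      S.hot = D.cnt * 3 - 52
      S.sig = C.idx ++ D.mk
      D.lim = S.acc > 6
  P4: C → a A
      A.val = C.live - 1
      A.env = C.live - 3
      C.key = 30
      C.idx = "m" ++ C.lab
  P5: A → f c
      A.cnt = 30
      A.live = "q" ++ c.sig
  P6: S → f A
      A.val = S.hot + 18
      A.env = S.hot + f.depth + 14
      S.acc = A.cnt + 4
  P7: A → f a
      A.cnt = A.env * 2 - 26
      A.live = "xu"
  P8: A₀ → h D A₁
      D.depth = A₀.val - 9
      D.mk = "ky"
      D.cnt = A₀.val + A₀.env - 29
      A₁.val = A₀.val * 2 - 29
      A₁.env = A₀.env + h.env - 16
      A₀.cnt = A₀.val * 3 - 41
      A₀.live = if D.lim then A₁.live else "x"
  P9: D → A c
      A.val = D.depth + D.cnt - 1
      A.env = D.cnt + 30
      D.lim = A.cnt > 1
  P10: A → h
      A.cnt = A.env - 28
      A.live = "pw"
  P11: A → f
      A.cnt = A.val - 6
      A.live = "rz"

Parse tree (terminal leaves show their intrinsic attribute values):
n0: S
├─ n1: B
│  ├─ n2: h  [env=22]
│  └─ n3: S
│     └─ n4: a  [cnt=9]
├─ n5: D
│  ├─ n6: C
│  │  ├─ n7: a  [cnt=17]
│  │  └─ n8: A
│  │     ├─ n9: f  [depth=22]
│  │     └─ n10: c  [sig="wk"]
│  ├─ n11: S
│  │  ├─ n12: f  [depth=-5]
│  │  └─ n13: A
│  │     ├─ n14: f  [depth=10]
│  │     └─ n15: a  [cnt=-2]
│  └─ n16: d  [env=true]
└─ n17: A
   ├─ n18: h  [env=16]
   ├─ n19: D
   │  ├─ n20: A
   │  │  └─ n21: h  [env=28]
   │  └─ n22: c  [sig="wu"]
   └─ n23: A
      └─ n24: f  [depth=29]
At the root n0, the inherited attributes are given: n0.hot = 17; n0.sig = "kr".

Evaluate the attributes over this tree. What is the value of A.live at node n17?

"rz"

1. n0.hot = 17  [given at root]
2. n0.sig = "kr"  [given at root]
3. n1.depth = true  [S.hot > 16]
4. n2.env = 22  [terminal]
5. n3.hot = -8  [-8]
6. n3.sig = "pn"  ["pn"]
7. n4.cnt = 9  [terminal]
8. n3.acc = 22  [S.hot + 30]
9. n1.lab = false  [false]
10. n1.hot = "kp"  ["kp"]
11. n1.key = -7  [h.env - 29]
12. n5.depth = 13  [B.key + S.hot + 3]
13. n5.mk = "nkp"  ["n" ++ B.hot]
14. n5.cnt = 19  [len(S.sig) + 17]
15. n6.live = 3  [D.depth * -1 + 16]
16. n6.lab = "rnkp"  ["r" ++ D.mk]
17. n7.cnt = 17  [terminal]
18. n8.val = 2  [C.live - 1]
19. n8.env = 0  [C.live - 3]
20. n9.depth = 22  [terminal]
21. n10.sig = "wk"  [terminal]
22. n8.cnt = 30  [30]
23. n8.live = "qwk"  ["q" ++ c.sig]
24. n6.key = 30  [30]
25. n6.idx = "mrnkp"  ["m" ++ C.lab]
26. n11.hot = 5  [D.cnt * 3 - 52]
27. n11.sig = "mrnkpnkp"  [C.idx ++ D.mk]
28. n12.depth = -5  [terminal]
29. n13.val = 23  [S.hot + 18]
30. n13.env = 14  [S.hot + f.depth + 14]
31. n14.depth = 10  [terminal]
32. n15.cnt = -2  [terminal]
33. n13.cnt = 2  [A.env * 2 - 26]
34. n13.live = "xu"  ["xu"]
35. n11.acc = 6  [A.cnt + 4]
36. n16.env = true  [terminal]
37. n5.lim = false  [S.acc > 6]
38. n17.val = 18  [len(B.hot) + 16]
39. n17.env = 11  [B.key * -2 - 3]
40. n18.env = 16  [terminal]
41. n19.depth = 9  [A₀.val - 9]
42. n19.mk = "ky"  ["ky"]
43. n19.cnt = 0  [A₀.val + A₀.env - 29]
44. n20.val = 8  [D.depth + D.cnt - 1]
45. n20.env = 30  [D.cnt + 30]
46. n21.env = 28  [terminal]
47. n20.cnt = 2  [A.env - 28]
48. n20.live = "pw"  ["pw"]
49. n22.sig = "wu"  [terminal]
50. n19.lim = true  [A.cnt > 1]
51. n23.val = 7  [A₀.val * 2 - 29]
52. n23.env = 11  [A₀.env + h.env - 16]
53. n24.depth = 29  [terminal]
54. n23.cnt = 1  [A.val - 6]
55. n23.live = "rz"  ["rz"]
56. n17.cnt = 13  [A₀.val * 3 - 41]
57. n17.live = "rz"  [if D.lim then A₁.live else "x"]
58. n0.acc = 5  [5]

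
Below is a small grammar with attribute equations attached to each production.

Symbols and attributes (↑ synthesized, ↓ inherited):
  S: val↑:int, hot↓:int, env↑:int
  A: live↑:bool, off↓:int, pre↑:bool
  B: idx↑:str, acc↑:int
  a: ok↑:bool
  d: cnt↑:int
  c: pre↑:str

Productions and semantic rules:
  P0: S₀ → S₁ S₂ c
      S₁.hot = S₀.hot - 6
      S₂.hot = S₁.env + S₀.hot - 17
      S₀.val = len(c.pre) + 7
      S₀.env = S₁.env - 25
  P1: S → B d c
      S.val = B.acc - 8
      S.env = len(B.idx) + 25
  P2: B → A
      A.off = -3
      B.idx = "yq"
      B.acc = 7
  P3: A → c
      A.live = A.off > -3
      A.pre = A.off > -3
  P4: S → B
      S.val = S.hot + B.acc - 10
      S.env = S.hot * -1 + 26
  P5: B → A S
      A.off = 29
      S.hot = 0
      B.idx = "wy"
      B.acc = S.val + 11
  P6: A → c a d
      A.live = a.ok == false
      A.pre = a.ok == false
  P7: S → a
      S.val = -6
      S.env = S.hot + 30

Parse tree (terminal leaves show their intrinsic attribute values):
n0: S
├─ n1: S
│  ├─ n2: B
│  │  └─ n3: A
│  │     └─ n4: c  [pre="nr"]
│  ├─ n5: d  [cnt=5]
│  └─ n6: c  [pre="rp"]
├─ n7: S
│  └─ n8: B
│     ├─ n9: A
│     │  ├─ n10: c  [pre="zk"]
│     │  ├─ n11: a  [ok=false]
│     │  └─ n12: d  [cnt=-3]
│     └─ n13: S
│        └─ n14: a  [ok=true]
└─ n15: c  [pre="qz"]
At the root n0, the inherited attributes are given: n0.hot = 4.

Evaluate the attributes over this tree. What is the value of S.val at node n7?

9

1. n0.hot = 4  [given at root]
2. n1.hot = -2  [S₀.hot - 6]
3. n3.off = -3  [-3]
4. n4.pre = "nr"  [terminal]
5. n3.live = false  [A.off > -3]
6. n3.pre = false  [A.off > -3]
7. n2.idx = "yq"  ["yq"]
8. n2.acc = 7  [7]
9. n5.cnt = 5  [terminal]
10. n6.pre = "rp"  [terminal]
11. n1.val = -1  [B.acc - 8]
12. n1.env = 27  [len(B.idx) + 25]
13. n7.hot = 14  [S₁.env + S₀.hot - 17]
14. n9.off = 29  [29]
15. n10.pre = "zk"  [terminal]
16. n11.ok = false  [terminal]
17. n12.cnt = -3  [terminal]
18. n9.live = true  [a.ok == false]
19. n9.pre = true  [a.ok == false]
20. n13.hot = 0  [0]
21. n14.ok = true  [terminal]
22. n13.val = -6  [-6]
23. n13.env = 30  [S.hot + 30]
24. n8.idx = "wy"  ["wy"]
25. n8.acc = 5  [S.val + 11]
26. n7.val = 9  [S.hot + B.acc - 10]
27. n7.env = 12  [S.hot * -1 + 26]
28. n15.pre = "qz"  [terminal]
29. n0.val = 9  [len(c.pre) + 7]
30. n0.env = 2  [S₁.env - 25]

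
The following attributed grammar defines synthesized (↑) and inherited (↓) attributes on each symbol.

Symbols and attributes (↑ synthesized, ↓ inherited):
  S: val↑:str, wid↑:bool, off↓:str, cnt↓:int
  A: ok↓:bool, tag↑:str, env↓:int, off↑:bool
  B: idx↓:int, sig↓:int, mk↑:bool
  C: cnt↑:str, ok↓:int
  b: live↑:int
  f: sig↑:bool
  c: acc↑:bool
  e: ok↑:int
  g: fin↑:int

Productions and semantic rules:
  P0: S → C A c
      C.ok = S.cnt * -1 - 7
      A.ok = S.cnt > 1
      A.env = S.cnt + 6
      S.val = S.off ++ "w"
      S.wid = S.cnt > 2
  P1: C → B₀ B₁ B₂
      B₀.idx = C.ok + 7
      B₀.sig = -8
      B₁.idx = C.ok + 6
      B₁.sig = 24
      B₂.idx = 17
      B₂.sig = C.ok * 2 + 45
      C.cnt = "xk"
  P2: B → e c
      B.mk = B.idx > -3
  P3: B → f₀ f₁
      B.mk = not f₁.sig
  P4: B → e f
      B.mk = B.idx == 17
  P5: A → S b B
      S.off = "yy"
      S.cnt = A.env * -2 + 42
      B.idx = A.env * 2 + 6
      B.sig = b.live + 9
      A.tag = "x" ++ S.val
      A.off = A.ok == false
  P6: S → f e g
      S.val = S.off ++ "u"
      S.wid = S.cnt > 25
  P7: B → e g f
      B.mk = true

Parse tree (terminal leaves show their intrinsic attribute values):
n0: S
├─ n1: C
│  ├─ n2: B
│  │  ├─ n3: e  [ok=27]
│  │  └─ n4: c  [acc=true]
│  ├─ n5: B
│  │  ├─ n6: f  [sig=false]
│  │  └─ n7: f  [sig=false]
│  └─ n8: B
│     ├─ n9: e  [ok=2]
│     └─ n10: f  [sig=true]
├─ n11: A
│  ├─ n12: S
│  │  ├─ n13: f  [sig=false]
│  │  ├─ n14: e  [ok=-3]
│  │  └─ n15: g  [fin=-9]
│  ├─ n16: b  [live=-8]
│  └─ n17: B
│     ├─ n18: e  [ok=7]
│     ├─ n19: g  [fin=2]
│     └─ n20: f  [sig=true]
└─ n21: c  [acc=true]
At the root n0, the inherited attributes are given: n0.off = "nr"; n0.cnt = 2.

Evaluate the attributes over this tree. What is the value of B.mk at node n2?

true

1. n0.off = "nr"  [given at root]
2. n0.cnt = 2  [given at root]
3. n1.ok = -9  [S.cnt * -1 - 7]
4. n2.idx = -2  [C.ok + 7]
5. n2.sig = -8  [-8]
6. n3.ok = 27  [terminal]
7. n4.acc = true  [terminal]
8. n2.mk = true  [B.idx > -3]
9. n5.idx = -3  [C.ok + 6]
10. n5.sig = 24  [24]
11. n6.sig = false  [terminal]
12. n7.sig = false  [terminal]
13. n5.mk = true  [not f₁.sig]
14. n8.idx = 17  [17]
15. n8.sig = 27  [C.ok * 2 + 45]
16. n9.ok = 2  [terminal]
17. n10.sig = true  [terminal]
18. n8.mk = true  [B.idx == 17]
19. n1.cnt = "xk"  ["xk"]
20. n11.ok = true  [S.cnt > 1]
21. n11.env = 8  [S.cnt + 6]
22. n12.off = "yy"  ["yy"]
23. n12.cnt = 26  [A.env * -2 + 42]
24. n13.sig = false  [terminal]
25. n14.ok = -3  [terminal]
26. n15.fin = -9  [terminal]
27. n12.val = "yyu"  [S.off ++ "u"]
28. n12.wid = true  [S.cnt > 25]
29. n16.live = -8  [terminal]
30. n17.idx = 22  [A.env * 2 + 6]
31. n17.sig = 1  [b.live + 9]
32. n18.ok = 7  [terminal]
33. n19.fin = 2  [terminal]
34. n20.sig = true  [terminal]
35. n17.mk = true  [true]
36. n11.tag = "xyyu"  ["x" ++ S.val]
37. n11.off = false  [A.ok == false]
38. n21.acc = true  [terminal]
39. n0.val = "nrw"  [S.off ++ "w"]
40. n0.wid = false  [S.cnt > 2]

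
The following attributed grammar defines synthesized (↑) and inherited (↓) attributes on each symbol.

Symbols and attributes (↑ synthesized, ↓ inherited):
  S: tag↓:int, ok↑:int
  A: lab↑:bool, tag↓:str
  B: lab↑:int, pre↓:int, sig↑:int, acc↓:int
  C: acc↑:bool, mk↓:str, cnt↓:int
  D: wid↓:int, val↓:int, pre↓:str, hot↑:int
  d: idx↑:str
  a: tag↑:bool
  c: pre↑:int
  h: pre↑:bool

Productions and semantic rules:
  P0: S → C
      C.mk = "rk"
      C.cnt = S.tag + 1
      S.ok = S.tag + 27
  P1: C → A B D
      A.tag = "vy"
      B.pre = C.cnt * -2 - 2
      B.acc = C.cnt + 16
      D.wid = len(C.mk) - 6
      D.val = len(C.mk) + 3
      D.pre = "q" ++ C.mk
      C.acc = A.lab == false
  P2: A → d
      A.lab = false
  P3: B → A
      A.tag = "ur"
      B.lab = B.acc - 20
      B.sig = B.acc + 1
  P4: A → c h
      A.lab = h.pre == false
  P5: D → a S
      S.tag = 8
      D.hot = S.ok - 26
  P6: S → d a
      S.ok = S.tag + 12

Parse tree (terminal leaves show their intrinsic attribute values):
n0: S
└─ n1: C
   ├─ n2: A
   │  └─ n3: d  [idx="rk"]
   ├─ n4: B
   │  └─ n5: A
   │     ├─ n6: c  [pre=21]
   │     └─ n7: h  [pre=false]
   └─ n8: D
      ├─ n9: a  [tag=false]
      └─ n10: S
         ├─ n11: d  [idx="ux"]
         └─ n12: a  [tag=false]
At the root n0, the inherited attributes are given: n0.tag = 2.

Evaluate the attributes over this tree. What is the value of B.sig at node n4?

1. n0.tag = 2  [given at root]
2. n1.mk = "rk"  ["rk"]
3. n1.cnt = 3  [S.tag + 1]
4. n2.tag = "vy"  ["vy"]
5. n3.idx = "rk"  [terminal]
6. n2.lab = false  [false]
7. n4.pre = -8  [C.cnt * -2 - 2]
8. n4.acc = 19  [C.cnt + 16]
9. n5.tag = "ur"  ["ur"]
10. n6.pre = 21  [terminal]
11. n7.pre = false  [terminal]
12. n5.lab = true  [h.pre == false]
13. n4.lab = -1  [B.acc - 20]
14. n4.sig = 20  [B.acc + 1]
15. n8.wid = -4  [len(C.mk) - 6]
16. n8.val = 5  [len(C.mk) + 3]
17. n8.pre = "qrk"  ["q" ++ C.mk]
18. n9.tag = false  [terminal]
19. n10.tag = 8  [8]
20. n11.idx = "ux"  [terminal]
21. n12.tag = false  [terminal]
22. n10.ok = 20  [S.tag + 12]
23. n8.hot = -6  [S.ok - 26]
24. n1.acc = true  [A.lab == false]
25. n0.ok = 29  [S.tag + 27]

20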